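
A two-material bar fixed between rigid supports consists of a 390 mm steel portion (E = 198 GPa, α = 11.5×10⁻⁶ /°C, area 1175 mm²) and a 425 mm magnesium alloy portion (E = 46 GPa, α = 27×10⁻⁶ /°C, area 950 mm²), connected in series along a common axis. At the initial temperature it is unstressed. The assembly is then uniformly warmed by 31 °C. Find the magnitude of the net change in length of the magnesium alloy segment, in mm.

|ΔL| ≈ 0.0663 mm

Free thermal expansion of the whole bar: Σ αᵢΔT Lᵢ = 11.5×10⁻⁶×31×390 + 27×10⁻⁶×31×425 = 0.4948 mm.
The rigid supports impose zero overall length change; the single axial force P common to all segments must satisfy P Σ Lᵢ/(AᵢEᵢ) = δ_free.
The series flexibility is Σ Lᵢ/(AᵢEᵢ) = 390/(1175×198×10³) + 425/(950×46×10³) = 1.14×10⁻⁵ mm/N.
So P = 0.4948 / 1.14×10⁻⁵ = 43.39 kN, compressive.
For the magnesium alloy segment, free thermal change = 27×10⁻⁶×31×425 = 0.3557 mm and elastic change from P = 43390×425/(950×46×10³) = 0.422 mm; these oppose, so the net change is 0.0663 mm (segment shortens).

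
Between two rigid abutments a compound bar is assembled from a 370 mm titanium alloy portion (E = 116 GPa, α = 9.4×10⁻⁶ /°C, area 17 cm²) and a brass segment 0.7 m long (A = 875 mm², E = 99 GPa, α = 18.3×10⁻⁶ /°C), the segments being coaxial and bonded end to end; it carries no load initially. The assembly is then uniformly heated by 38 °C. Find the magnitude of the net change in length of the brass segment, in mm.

If the supports were absent, the total length change would be Σ αᵢΔT Lᵢ = 9.4×10⁻⁶×38×370 + 18.3×10⁻⁶×38×700 = 0.6189 mm.
The rigid supports impose zero overall length change; the single axial force P common to all segments must satisfy P Σ Lᵢ/(AᵢEᵢ) = δ_free.
The series flexibility is Σ Lᵢ/(AᵢEᵢ) = 370/(1700×116×10³) + 700/(875×99×10³) = 9.957×10⁻⁶ mm/N.
P = 0.6189 / 9.957×10⁻⁶ = 62160 N = 62.16 kN, compressive.
For the brass segment, free thermal change = 18.3×10⁻⁶×38×700 = 0.4868 mm and elastic change from P = 62160×700/(875×99×10³) = 0.5023 mm; these oppose, so the net change is 0.0155 mm (segment shortens).

|ΔL| ≈ 0.0155 mm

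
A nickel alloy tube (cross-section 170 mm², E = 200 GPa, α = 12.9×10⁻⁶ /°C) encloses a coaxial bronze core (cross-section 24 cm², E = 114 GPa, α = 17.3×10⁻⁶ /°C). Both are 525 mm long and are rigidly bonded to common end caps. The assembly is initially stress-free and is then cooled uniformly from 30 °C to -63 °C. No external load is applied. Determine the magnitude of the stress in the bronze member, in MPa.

Both members must finish at the same length. With the larger α, the bronze tends to over-contract; the plates restrain it, putting the bronze in tension and the nickel alloy in compression. With no external load the two internal forces are equal and opposite, magnitude P.
Equating the net (thermal + elastic) strains gives |α₁ − α₂|·ΔT = P·[1/(A₁E₁) + 1/(A₂E₂)].
|α₁ − α₂|·ΔT = 4.4×10⁻⁶ × 93 = 0.0004092.
1/(A₁E₁) + 1/(A₂E₂) = 1/(170×200×10³) + 1/(2400×114×10³) = 3.307×10⁻⁸ N⁻¹.
P = 0.0004092 / 3.307×10⁻⁸ = 12370 N = 12.37 kN.
σ_{bronze} = P/A₂ = 12370/2400 = 5.156 MPa, tensile.

σ ≈ 5.16 MPa (tensile)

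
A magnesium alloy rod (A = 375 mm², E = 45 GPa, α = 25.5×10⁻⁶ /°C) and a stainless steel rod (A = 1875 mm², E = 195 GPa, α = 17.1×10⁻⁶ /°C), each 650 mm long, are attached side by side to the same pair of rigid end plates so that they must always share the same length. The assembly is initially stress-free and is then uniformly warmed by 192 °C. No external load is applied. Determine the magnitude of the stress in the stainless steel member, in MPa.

σ ≈ 13.9 MPa (tensile)

The magnesium alloy has the larger α, so on heating it would change length more than the stainless steel if both were free. The rigid plates force a common final length, so the magnesium alloy is put into compression and the stainless steel into tension, with equal and opposite forces P (no external load).
Compatibility of the two members (thermal + elastic change equal): (α₁ − α₂)ΔT = P·[1/(A₁E₁) + 1/(A₂E₂)].
|α₁ − α₂|·ΔT = 8.4×10⁻⁶ × 192 = 0.001613.
1/(A₁E₁) + 1/(A₂E₂) = 1/(375×45×10³) + 1/(1875×195×10³) = 6.199×10⁻⁸ N⁻¹.
P = 0.001613 / 6.199×10⁻⁸ = 26020 N = 26.02 kN.
σ_{stainless steel} = P/A₂ = 26020/1875 = 13.87 MPa, tensile.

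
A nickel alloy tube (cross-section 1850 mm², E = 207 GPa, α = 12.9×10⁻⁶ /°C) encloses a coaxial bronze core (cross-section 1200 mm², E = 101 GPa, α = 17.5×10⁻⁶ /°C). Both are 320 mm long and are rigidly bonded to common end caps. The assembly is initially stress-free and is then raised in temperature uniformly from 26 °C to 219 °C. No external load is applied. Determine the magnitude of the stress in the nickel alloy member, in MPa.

σ ≈ 44.2 MPa (tensile)

The bronze has the larger α, so on heating it would change length more than the nickel alloy if both were free. The rigid plates force a common final length, so the bronze is put into compression and the nickel alloy into tension, with equal and opposite forces P (no external load).
Equating the net (thermal + elastic) strains gives |α₁ − α₂|·ΔT = P·[1/(A₁E₁) + 1/(A₂E₂)].
|α₁ − α₂|·ΔT = 4.6×10⁻⁶ × 193 = 0.0008878.
1/(A₁E₁) + 1/(A₂E₂) = 1/(1850×207×10³) + 1/(1200×101×10³) = 1.086×10⁻⁸ N⁻¹.
P = 0.0008878 / 1.086×10⁻⁸ = 81730 N = 81.73 kN.
σ_{nickel alloy} = P/A₁ = 81730/1850 = 44.18 MPa, tensile.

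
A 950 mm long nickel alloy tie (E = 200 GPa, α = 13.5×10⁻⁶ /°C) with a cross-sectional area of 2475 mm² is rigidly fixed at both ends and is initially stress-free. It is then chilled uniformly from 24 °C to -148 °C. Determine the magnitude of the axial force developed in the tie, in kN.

P ≈ 1150 kN (tensile)

Full restraint means ε = 0, so the stress is σ = EαΔT = 200×10³ × 13.5×10⁻⁶ × 172 = 464.4 MPa.
Axial force P = σA = 464.4 × 2475 = 1.149×10⁶ N = 1149 kN, tensile.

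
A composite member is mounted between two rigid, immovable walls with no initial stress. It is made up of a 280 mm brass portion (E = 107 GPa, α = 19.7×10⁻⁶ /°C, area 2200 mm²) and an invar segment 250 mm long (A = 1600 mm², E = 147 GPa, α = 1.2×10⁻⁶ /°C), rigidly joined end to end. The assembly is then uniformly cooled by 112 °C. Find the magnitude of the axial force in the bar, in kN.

If the supports were absent, the total length change would be Σ αᵢΔT Lᵢ = 19.7×10⁻⁶×112×280 + 1.2×10⁻⁶×112×250 = 0.6514 mm.
The rigid supports impose zero overall length change; the single axial force P common to all segments must satisfy P Σ Lᵢ/(AᵢEᵢ) = δ_free.
Σ Lᵢ/(AᵢEᵢ) = 280/(2200×107×10³) + 250/(1600×147×10³) = 2.252×10⁻⁶ mm/N.
Hence P = δ_free / Σ(L/AE) = 0.6514/2.252×10⁻⁶ = 289.2 kN (tensile).

P ≈ 289 kN (tensile)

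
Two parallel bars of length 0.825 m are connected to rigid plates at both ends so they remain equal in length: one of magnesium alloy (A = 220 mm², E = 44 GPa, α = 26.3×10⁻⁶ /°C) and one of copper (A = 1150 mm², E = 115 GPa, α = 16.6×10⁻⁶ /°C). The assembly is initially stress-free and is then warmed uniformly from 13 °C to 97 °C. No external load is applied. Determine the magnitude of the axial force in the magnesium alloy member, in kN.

P ≈ 7.35 kN (compressive in the magnesium alloy)

The magnesium alloy has the larger α, so on heating it would change length more than the copper if both were free. The rigid plates force a common final length, so the magnesium alloy is put into compression and the copper into tension, with equal and opposite forces P (no external load).
Equating the net (thermal + elastic) strains gives |α₁ − α₂|·ΔT = P·[1/(A₁E₁) + 1/(A₂E₂)].
|α₁ − α₂|·ΔT = 9.7×10⁻⁶ × 84 = 0.0008148.
1/(A₁E₁) + 1/(A₂E₂) = 1/(220×44×10³) + 1/(1150×115×10³) = 1.109×10⁻⁷ N⁻¹.
P = 0.0008148 / 1.109×10⁻⁷ = 7349 N = 7.349 kN.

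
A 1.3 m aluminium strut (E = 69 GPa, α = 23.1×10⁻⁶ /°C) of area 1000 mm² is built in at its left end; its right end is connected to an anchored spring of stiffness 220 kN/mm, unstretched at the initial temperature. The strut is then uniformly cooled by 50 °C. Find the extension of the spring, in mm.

The unrestrained thermal change is αΔT L = 23.1×10⁻⁶ × 50 × 1300 = 1.502 mm.
With a force P in the spring, the elastic change of the strut is PL/(AE) and that of the spring is P/k; compatibility requires their sum to equal δ_free.
P [ L/(AE) + 1/k ] = δ_free → P [ 1300/(1000×69×10³) + 1/(220×10³) ] = 1.502.
P = 1.502 / 2.339×10⁻⁵ = 64200 N.
Spring extension = P/k = 64200/(220×10³) = 0.2918 mm.

δ ≈ 0.292 mm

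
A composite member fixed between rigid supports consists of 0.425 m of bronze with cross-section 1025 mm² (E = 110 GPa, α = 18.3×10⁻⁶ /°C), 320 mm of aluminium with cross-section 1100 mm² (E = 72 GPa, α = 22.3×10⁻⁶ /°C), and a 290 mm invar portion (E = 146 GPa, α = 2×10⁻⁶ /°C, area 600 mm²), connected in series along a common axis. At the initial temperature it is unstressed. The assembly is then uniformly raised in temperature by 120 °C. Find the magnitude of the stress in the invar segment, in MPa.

With the walls removed the bar would change length by δ_free = Σ αᵢΔT Lᵢ = 18.3×10⁻⁶×120×425 + 22.3×10⁻⁶×120×320 + 2×10⁻⁶×120×290 = 1.859 mm.
Since the ends are fixed, an axial force P builds up, equal in every segment, with P · Σ Lᵢ/(AᵢEᵢ) = δ_free.
The series flexibility is Σ Lᵢ/(AᵢEᵢ) = 425/(1025×110×10³) + 320/(1100×72×10³) + 290/(600×146×10³) = 1.112×10⁻⁵ mm/N.
P = 1.859 / 1.112×10⁻⁵ = 167200 N = 167.2 kN, compressive.
σ_{invar} = P / A = 167200 / 600 = 278.7 MPa.

σ ≈ 279 MPa (compressive)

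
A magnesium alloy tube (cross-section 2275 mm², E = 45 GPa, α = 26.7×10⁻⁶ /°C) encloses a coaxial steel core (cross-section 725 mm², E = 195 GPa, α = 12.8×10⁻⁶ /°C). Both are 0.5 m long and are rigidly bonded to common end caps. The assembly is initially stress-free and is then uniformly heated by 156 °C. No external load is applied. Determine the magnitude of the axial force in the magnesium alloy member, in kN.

Both members must finish at the same length. With the larger α, the magnesium alloy tends to over-expand; the plates restrain it, putting the magnesium alloy in compression and the steel in tension. With no external load the two internal forces are equal and opposite, magnitude P.
Setting the final lengths equal and cancelling L: (α₁ − α₂)ΔT = P/(A₁E₁) + P/(A₂E₂).
|α₁ − α₂|·ΔT = 13.9×10⁻⁶ × 156 = 0.002168.
1/(A₁E₁) + 1/(A₂E₂) = 1/(2275×45×10³) + 1/(725×195×10³) = 1.684×10⁻⁸ N⁻¹.
So P = 0.002168 / 1.684×10⁻⁸ = 128.8 kN.

P ≈ 129 kN (compressive in the magnesium alloy)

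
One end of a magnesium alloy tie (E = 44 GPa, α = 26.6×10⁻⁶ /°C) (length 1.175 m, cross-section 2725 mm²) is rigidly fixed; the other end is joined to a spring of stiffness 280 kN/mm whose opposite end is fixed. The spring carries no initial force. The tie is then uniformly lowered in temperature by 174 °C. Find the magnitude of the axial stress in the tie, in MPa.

σ ≈ 149 MPa (tensile)

If the spring were absent the tie would shorten by αΔT L = 26.6×10⁻⁶ × 174 × 1175 = 5.438 mm.
With a force P in the spring, the elastic change of the tie is PL/(AE) and that of the spring is P/k; compatibility requires their sum to equal δ_free.
So P = δ_free / [L/(AE) + 1/k] = 5.438 / [ 1175/(2725×44×10³) + 1/(280×10³) ].
P = 5.438 / 1.337×10⁻⁵ = 406700 N.
σ = P/A = 406700/2725 = 149.3 MPa.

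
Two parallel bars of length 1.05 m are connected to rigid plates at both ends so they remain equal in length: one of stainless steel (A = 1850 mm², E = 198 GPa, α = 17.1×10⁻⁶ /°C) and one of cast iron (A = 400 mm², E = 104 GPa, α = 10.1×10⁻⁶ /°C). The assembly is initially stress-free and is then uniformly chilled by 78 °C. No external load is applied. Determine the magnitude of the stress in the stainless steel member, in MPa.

σ ≈ 11 MPa (tensile)

The stainless steel has the larger α, so on cooling it would change length more than the cast iron if both were free. The rigid plates force a common final length, so the stainless steel is put into tension and the cast iron into compression, with equal and opposite forces P (no external load).
Setting the final lengths equal and cancelling L: (α₁ − α₂)ΔT = P/(A₁E₁) + P/(A₂E₂).
|α₁ − α₂|·ΔT = 7×10⁻⁶ × 78 = 0.000546.
1/(A₁E₁) + 1/(A₂E₂) = 1/(1850×198×10³) + 1/(400×104×10³) = 2.677×10⁻⁸ N⁻¹.
P = 0.000546 / 2.677×10⁻⁸ = 20400 N = 20.4 kN.
σ_{stainless steel} = P/A₁ = 20400/1850 = 11.03 MPa, tensile.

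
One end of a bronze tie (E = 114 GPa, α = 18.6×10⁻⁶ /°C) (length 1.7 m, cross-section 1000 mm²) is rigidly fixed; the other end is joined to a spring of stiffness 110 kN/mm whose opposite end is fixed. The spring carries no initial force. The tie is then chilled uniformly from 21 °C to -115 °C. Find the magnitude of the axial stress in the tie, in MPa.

The unrestrained thermal change is αΔT L = 18.6×10⁻⁶ × 136 × 1700 = 4.3 mm.
Let P be the tensile force in the spring. The tie extends elastically by PL/(AE) and the spring stretches by P/k; together these equal δ_free.
So P = δ_free / [L/(AE) + 1/k] = 4.3 / [ 1700/(1000×114×10³) + 1/(110×10³) ].
P = 4.3 / 2.4×10⁻⁵ = 179200 N.
σ = P/A = 179200/1000 = 179.2 MPa.

σ ≈ 179 MPa (tensile)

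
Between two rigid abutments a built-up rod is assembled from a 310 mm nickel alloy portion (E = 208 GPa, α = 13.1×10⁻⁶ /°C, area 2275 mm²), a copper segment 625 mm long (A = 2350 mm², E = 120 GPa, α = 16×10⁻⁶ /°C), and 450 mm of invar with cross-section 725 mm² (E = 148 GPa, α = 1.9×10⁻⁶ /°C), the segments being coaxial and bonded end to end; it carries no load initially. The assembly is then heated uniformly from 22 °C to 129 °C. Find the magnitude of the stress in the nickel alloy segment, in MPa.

σ ≈ 99.3 MPa (compressive)

If the supports were absent, the total length change would be Σ αᵢΔT Lᵢ = 13.1×10⁻⁶×107×310 + 16×10⁻⁶×107×625 + 1.9×10⁻⁶×107×450 = 1.596 mm.
The walls prevent any net length change, so an axial force P (same in every segment) develops. Compatibility: P · Σ Lᵢ/(AᵢEᵢ) = δ_free.
Σ Lᵢ/(AᵢEᵢ) = 310/(2275×208×10³) + 625/(2350×120×10³) + 450/(725×148×10³) = 7.065×10⁻⁶ mm/N.
So P = 1.596 / 7.065×10⁻⁶ = 225.9 kN, compressive.
σ_{nickel alloy} = P / A = 225900 / 2275 = 99.29 MPa.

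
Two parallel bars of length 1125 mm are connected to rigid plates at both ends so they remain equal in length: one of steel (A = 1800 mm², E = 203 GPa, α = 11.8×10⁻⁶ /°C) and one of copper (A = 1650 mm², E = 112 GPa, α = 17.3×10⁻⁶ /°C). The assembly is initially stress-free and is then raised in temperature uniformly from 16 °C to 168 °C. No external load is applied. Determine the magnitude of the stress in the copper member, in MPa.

Both members must finish at the same length. With the larger α, the copper tends to over-expand; the plates restrain it, putting the copper in compression and the steel in tension. With no external load the two internal forces are equal and opposite, magnitude P.
Equating the net (thermal + elastic) strains gives |α₁ − α₂|·ΔT = P·[1/(A₁E₁) + 1/(A₂E₂)].
|α₁ − α₂|·ΔT = 5.5×10⁻⁶ × 152 = 0.000836.
1/(A₁E₁) + 1/(A₂E₂) = 1/(1800×203×10³) + 1/(1650×112×10³) = 8.148×10⁻⁹ N⁻¹.
P = 0.000836 / 8.148×10⁻⁹ = 102600 N = 102.6 kN.
σ_{copper} = P/A₂ = 102600/1650 = 62.18 MPa, compressive.

σ ≈ 62.2 MPa (compressive)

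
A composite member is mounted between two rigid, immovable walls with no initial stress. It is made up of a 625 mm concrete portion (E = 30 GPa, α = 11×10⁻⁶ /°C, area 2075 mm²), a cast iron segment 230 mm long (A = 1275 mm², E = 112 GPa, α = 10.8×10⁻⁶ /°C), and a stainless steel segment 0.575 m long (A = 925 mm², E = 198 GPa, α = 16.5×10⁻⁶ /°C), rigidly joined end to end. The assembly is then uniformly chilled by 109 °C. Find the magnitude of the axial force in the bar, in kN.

P ≈ 139 kN (tensile)

With the walls removed the bar would change length by δ_free = Σ αᵢΔT Lᵢ = 11×10⁻⁶×109×625 + 10.8×10⁻⁶×109×230 + 16.5×10⁻⁶×109×575 = 2.054 mm.
The rigid supports impose zero overall length change; the single axial force P common to all segments must satisfy P Σ Lᵢ/(AᵢEᵢ) = δ_free.
Σ Lᵢ/(AᵢEᵢ) = 625/(2075×30×10³) + 230/(1275×112×10³) + 575/(925×198×10³) = 1.479×10⁻⁵ mm/N.
Hence P = δ_free / Σ(L/AE) = 2.054/1.479×10⁻⁵ = 138.9 kN (tensile).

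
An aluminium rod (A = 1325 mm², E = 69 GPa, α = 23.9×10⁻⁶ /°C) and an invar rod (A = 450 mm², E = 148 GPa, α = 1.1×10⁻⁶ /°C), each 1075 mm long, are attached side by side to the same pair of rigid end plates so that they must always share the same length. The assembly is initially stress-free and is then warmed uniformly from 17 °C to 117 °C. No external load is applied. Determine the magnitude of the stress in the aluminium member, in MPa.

Both members must finish at the same length. With the larger α, the aluminium tends to over-expand; the plates restrain it, putting the aluminium in compression and the invar in tension. With no external load the two internal forces are equal and opposite, magnitude P.
Setting the final lengths equal and cancelling L: (α₁ − α₂)ΔT = P/(A₁E₁) + P/(A₂E₂).
|α₁ − α₂|·ΔT = 22.8×10⁻⁶ × 100 = 0.00228.
1/(A₁E₁) + 1/(A₂E₂) = 1/(1325×69×10³) + 1/(450×148×10³) = 2.595×10⁻⁸ N⁻¹.
So P = 0.00228 / 2.595×10⁻⁸ = 87.85 kN.
σ_{aluminium} = P/A₁ = 87850/1325 = 66.3 MPa, compressive.

σ ≈ 66.3 MPa (compressive)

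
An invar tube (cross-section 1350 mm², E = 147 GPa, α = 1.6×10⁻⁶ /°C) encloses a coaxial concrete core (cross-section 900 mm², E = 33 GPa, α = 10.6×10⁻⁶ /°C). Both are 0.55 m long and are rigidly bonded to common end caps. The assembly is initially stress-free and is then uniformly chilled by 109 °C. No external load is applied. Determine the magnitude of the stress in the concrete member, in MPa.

The concrete has the larger α, so on cooling it would change length more than the invar if both were free. The rigid plates force a common final length, so the concrete is put into tension and the invar into compression, with equal and opposite forces P (no external load).
Setting the final lengths equal and cancelling L: (α₁ − α₂)ΔT = P/(A₁E₁) + P/(A₂E₂).
|α₁ − α₂|·ΔT = 9×10⁻⁶ × 109 = 0.000981.
1/(A₁E₁) + 1/(A₂E₂) = 1/(1350×147×10³) + 1/(900×33×10³) = 3.871×10⁻⁸ N⁻¹.
P = 0.000981 / 3.871×10⁻⁸ = 25340 N = 25.34 kN.
σ_{concrete} = P/A₂ = 25340/900 = 28.16 MPa, tensile.

σ ≈ 28.2 MPa (tensile)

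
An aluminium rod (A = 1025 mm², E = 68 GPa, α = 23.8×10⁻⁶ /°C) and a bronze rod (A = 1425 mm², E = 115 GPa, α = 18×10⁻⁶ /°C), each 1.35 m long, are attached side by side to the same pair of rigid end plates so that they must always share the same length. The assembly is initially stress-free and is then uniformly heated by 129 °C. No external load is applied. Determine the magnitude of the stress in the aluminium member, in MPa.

σ ≈ 35.7 MPa (compressive)

Both members must finish at the same length. With the larger α, the aluminium tends to over-expand; the plates restrain it, putting the aluminium in compression and the bronze in tension. With no external load the two internal forces are equal and opposite, magnitude P.
Compatibility of the two members (thermal + elastic change equal): (α₁ − α₂)ΔT = P·[1/(A₁E₁) + 1/(A₂E₂)].
|α₁ − α₂|·ΔT = 5.8×10⁻⁶ × 129 = 0.0007482.
1/(A₁E₁) + 1/(A₂E₂) = 1/(1025×68×10³) + 1/(1425×115×10³) = 2.045×10⁻⁸ N⁻¹.
P = 0.0007482 / 2.045×10⁻⁸ = 36590 N = 36.59 kN.
σ_{aluminium} = P/A₁ = 36590/1025 = 35.7 MPa, compressive.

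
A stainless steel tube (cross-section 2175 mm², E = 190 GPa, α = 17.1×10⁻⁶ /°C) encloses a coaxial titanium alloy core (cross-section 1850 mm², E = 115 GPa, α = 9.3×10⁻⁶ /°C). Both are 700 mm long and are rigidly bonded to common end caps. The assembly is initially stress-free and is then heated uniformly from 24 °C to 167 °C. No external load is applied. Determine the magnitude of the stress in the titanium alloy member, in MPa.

σ ≈ 84.7 MPa (tensile)

The stainless steel has the larger α, so on heating it would change length more than the titanium alloy if both were free. The rigid plates force a common final length, so the stainless steel is put into compression and the titanium alloy into tension, with equal and opposite forces P (no external load).
Setting the final lengths equal and cancelling L: (α₁ − α₂)ΔT = P/(A₁E₁) + P/(A₂E₂).
|α₁ − α₂|·ΔT = 7.8×10⁻⁶ × 143 = 0.001115.
1/(A₁E₁) + 1/(A₂E₂) = 1/(2175×190×10³) + 1/(1850×115×10³) = 7.12×10⁻⁹ N⁻¹.
So P = 0.001115 / 7.12×10⁻⁹ = 156.7 kN.
σ_{titanium alloy} = P/A₂ = 156700/1850 = 84.68 MPa, tensile.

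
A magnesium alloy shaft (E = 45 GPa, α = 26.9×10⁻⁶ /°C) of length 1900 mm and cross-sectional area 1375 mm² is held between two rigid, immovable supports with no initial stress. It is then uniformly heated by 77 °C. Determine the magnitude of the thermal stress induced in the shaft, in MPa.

σ ≈ 93.2 MPa (compressive)

Because both ends are immovable the net strain is zero, and the suppressed thermal strain is αΔT = 26.9×10⁻⁶ × 77 = 2071.3×10⁻⁶.
The stress required to suppress this strain is σ = Eε = 45×10³ × 2071.3×10⁻⁶ = 93.21 MPa, compressive since the shaft is trying to expand.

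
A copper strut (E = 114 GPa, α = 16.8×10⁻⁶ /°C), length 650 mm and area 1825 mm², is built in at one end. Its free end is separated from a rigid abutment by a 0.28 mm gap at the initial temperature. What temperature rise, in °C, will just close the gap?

ΔT ≈ 25.6 °C

Contact occurs when the free expansion equals the gap: αΔT L = 0.28 mm.
So ΔT = g/(αL) = 0.28/(16.8×10⁻⁶ × 650) = 25.64 °C.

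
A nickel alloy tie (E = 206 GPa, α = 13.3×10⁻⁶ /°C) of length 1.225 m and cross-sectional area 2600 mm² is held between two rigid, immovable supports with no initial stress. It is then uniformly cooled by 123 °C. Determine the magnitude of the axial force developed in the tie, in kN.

The ends cannot move, so σ = EαΔT = 206×10³ × 13.3×10⁻⁶ × 123 = 337 MPa.
Axial force P = σA = 337 × 2600 = 876200 N = 876.2 kN, tensile.

P ≈ 876 kN (tensile)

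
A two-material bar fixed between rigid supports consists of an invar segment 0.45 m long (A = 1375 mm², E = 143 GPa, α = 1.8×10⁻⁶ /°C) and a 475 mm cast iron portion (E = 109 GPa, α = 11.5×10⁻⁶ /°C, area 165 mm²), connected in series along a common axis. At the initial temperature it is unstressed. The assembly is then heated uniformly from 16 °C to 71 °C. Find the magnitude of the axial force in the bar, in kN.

P ≈ 12 kN (compressive)

Free thermal expansion of the whole bar: Σ αᵢΔT Lᵢ = 1.8×10⁻⁶×55×450 + 11.5×10⁻⁶×55×475 = 0.345 mm.
Since the ends are fixed, an axial force P builds up, equal in every segment, with P · Σ Lᵢ/(AᵢEᵢ) = δ_free.
Σ Lᵢ/(AᵢEᵢ) = 450/(1375×143×10³) + 475/(165×109×10³) = 2.87×10⁻⁵ mm/N.
So P = 0.345 / 2.87×10⁻⁵ = 12.02 kN, compressive.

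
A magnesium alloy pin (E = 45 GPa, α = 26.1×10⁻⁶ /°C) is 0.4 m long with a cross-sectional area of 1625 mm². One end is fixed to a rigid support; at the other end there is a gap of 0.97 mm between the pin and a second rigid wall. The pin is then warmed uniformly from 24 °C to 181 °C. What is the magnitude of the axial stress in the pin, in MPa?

Free thermal elongation = αΔT L = 26.1×10⁻⁶ × 157 × 400 = 1.639 mm.
After closing the 0.97 mm clearance, 1.639 − 0.97 = 0.6691 mm of expansion remains to be suppressed by the wall.
Compatibility: PL/(AE) = 0.6691 mm, so σ = P/A = E × (0.6691/400) = 75.27 MPa.

σ ≈ 75.3 MPa (compressive)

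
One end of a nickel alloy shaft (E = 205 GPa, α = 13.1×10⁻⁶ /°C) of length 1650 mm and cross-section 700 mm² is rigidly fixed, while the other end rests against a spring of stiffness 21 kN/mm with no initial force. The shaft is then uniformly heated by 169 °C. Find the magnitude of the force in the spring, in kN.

P ≈ 61.8 kN

The unrestrained thermal change is αΔT L = 13.1×10⁻⁶ × 169 × 1650 = 3.653 mm.
With a force P in the spring, the elastic change of the shaft is PL/(AE) and that of the spring is P/k; compatibility requires their sum to equal δ_free.
So P = δ_free / [L/(AE) + 1/k] = 3.653 / [ 1650/(700×205×10³) + 1/(21×10³) ].
P = 3.653 / 5.912×10⁻⁵ = 61790 N.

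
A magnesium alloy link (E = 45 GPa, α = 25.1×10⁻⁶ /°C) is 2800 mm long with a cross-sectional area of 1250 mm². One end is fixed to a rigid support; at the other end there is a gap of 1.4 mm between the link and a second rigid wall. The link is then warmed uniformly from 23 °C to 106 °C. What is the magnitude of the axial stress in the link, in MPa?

σ ≈ 71.2 MPa (compressive)

If the wall were absent the link would grow by αΔT L = 25.1×10⁻⁶ × 83 × 2800 = 5.833 mm.
After closing the 1.4 mm clearance, 5.833 − 1.4 = 4.433 mm of expansion remains to be suppressed by the wall.
Compatibility: PL/(AE) = 4.433 mm, so σ = P/A = E × (4.433/2800) = 71.25 MPa.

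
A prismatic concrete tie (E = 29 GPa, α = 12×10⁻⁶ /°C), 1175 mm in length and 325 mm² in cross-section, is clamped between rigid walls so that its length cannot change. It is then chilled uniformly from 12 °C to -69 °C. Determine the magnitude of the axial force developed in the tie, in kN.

P ≈ 9.16 kN (tensile)

The ends cannot move, so σ = EαΔT = 29×10³ × 12×10⁻⁶ × 81 = 28.19 MPa.
P = AEαΔT = 325 × 29×10³ × 12×10⁻⁶ × 81 = 9.161 kN (tensile).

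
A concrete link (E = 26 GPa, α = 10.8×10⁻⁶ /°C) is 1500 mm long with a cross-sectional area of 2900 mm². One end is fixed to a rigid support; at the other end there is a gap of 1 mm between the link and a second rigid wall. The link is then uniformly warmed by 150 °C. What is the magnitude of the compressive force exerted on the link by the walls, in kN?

If the wall were absent the link would grow by αΔT L = 10.8×10⁻⁶ × 150 × 1500 = 2.43 mm.
This exceeds the 1 mm gap, so the wall pushes back. The portion of expansion that must be recovered elastically is δ_free − gap = 2.43 − 1 = 1.43 mm.
Compatibility: PL/(AE) = 1.43 mm, so σ = P/A = E × (1.43/1500) = 24.79 MPa.
Force on the wall = σA = 24.79 × 2900 mm² = 71.88 kN.

P ≈ 71.9 kN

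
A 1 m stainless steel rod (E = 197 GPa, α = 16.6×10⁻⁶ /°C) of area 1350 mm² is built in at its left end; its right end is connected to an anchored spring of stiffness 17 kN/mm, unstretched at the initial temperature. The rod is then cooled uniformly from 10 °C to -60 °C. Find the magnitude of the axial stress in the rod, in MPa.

σ ≈ 13.8 MPa (tensile)

The unrestrained thermal change is αΔT L = 16.6×10⁻⁶ × 70 × 1000 = 1.162 mm.
With a force P in the spring, the elastic change of the rod is PL/(AE) and that of the spring is P/k; compatibility requires their sum to equal δ_free.
So P = δ_free / [L/(AE) + 1/k] = 1.162 / [ 1000/(1350×197×10³) + 1/(17×10³) ].
P = 1.162 / 6.258×10⁻⁵ = 18570 N.
σ = P/A = 18570/1350 = 13.75 MPa.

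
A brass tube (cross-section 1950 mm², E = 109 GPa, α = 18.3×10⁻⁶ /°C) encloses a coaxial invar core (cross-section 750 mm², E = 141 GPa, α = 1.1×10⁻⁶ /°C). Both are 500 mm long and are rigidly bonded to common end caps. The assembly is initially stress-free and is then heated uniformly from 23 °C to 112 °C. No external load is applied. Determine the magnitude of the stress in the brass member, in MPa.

Equilibrium of a rigid end plate with no external load gives equal and opposite internal forces ±P in the two members. Since α_{brass} > α_{invar}, heating drives the brass into compression and the invar into tension.
Compatibility of the two members (thermal + elastic change equal): (α₁ − α₂)ΔT = P·[1/(A₁E₁) + 1/(A₂E₂)].
|α₁ − α₂|·ΔT = 17.2×10⁻⁶ × 89 = 0.001531.
1/(A₁E₁) + 1/(A₂E₂) = 1/(1950×109×10³) + 1/(750×141×10³) = 1.416×10⁻⁸ N⁻¹.
So P = 0.001531 / 1.416×10⁻⁸ = 108.1 kN.
σ_{brass} = P/A₁ = 108100/1950 = 55.44 MPa, compressive.

σ ≈ 55.4 MPa (compressive)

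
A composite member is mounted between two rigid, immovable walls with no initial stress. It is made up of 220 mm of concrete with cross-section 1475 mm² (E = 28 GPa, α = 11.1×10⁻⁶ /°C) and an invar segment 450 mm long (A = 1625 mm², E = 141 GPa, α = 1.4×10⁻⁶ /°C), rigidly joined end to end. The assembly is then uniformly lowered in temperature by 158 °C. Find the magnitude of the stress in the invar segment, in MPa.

σ ≈ 41 MPa (tensile)

If the supports were absent, the total length change would be Σ αᵢΔT Lᵢ = 11.1×10⁻⁶×158×220 + 1.4×10⁻⁶×158×450 = 0.4854 mm.
The rigid supports impose zero overall length change; the single axial force P common to all segments must satisfy P Σ Lᵢ/(AᵢEᵢ) = δ_free.
Σ Lᵢ/(AᵢEᵢ) = 220/(1475×28×10³) + 450/(1625×141×10³) = 7.291×10⁻⁶ mm/N.
So P = 0.4854 / 7.291×10⁻⁶ = 66.57 kN, tensile.
σ_{invar} = P / A = 66570 / 1625 = 40.97 MPa.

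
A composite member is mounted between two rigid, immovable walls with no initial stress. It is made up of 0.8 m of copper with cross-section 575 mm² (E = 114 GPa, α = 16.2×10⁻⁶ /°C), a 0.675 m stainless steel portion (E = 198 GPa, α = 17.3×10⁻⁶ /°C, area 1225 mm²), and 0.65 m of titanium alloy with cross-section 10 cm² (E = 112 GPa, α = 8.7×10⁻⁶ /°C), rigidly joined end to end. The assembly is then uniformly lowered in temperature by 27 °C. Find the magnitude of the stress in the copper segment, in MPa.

With the walls removed the bar would change length by δ_free = Σ αᵢΔT Lᵢ = 16.2×10⁻⁶×27×800 + 17.3×10⁻⁶×27×675 + 8.7×10⁻⁶×27×650 = 0.8179 mm.
The walls prevent any net length change, so an axial force P (same in every segment) develops. Compatibility: P · Σ Lᵢ/(AᵢEᵢ) = δ_free.
Σ Lᵢ/(AᵢEᵢ) = 800/(575×114×10³) + 675/(1225×198×10³) + 650/(1000×112×10³) = 2.079×10⁻⁵ mm/N.
So P = 0.8179 / 2.079×10⁻⁵ = 39.34 kN, tensile.
σ_{copper} = P / A = 39340 / 575 = 68.42 MPa.

σ ≈ 68.4 MPa (tensile)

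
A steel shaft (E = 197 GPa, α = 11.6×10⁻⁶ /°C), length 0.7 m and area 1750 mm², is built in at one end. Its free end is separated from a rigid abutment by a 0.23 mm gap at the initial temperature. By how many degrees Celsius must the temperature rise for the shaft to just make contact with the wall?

Contact occurs when the free expansion equals the gap: αΔT L = 0.23 mm.
ΔT = 0.23 / (11.6×10⁻⁶ × 700) = 28.33 °C.

ΔT ≈ 28.3 °C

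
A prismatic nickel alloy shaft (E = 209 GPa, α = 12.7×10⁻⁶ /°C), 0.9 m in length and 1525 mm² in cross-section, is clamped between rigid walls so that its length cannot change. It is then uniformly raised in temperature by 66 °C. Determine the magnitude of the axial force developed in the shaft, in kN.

Full restraint means ε = 0, so the stress is σ = EαΔT = 209×10³ × 12.7×10⁻⁶ × 66 = 175.2 MPa.
Then P = σA = 175.2 × 1525 mm² = 267.2 kN, compressive.

P ≈ 267 kN (compressive)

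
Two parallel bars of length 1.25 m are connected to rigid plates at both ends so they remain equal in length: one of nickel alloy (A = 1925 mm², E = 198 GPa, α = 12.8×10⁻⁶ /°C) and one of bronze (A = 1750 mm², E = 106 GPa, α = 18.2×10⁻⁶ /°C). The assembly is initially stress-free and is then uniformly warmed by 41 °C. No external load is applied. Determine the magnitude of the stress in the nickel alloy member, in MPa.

σ ≈ 14.4 MPa (tensile)

Equilibrium of a rigid end plate with no external load gives equal and opposite internal forces ±P in the two members. Since α_{bronze} > α_{nickel alloy}, heating drives the bronze into compression and the nickel alloy into tension.
Setting the final lengths equal and cancelling L: (α₁ − α₂)ΔT = P/(A₁E₁) + P/(A₂E₂).
|α₁ − α₂|·ΔT = 5.4×10⁻⁶ × 41 = 0.0002214.
1/(A₁E₁) + 1/(A₂E₂) = 1/(1925×198×10³) + 1/(1750×106×10³) = 8.014×10⁻⁹ N⁻¹.
So P = 0.0002214 / 8.014×10⁻⁹ = 27.63 kN.
σ_{nickel alloy} = P/A₁ = 27630/1925 = 14.35 MPa, tensile.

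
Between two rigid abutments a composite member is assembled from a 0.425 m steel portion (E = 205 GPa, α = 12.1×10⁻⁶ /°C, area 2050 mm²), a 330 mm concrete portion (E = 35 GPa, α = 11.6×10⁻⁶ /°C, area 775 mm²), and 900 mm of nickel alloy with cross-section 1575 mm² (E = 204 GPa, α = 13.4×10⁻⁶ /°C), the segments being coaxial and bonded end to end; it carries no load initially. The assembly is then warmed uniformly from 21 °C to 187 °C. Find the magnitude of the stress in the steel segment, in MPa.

If the supports were absent, the total length change would be Σ αᵢΔT Lᵢ = 12.1×10⁻⁶×166×425 + 11.6×10⁻⁶×166×330 + 13.4×10⁻⁶×166×900 = 3.491 mm.
The walls prevent any net length change, so an axial force P (same in every segment) develops. Compatibility: P · Σ Lᵢ/(AᵢEᵢ) = δ_free.
The series flexibility is Σ Lᵢ/(AᵢEᵢ) = 425/(2050×205×10³) + 330/(775×35×10³) + 900/(1575×204×10³) = 1.598×10⁻⁵ mm/N.
P = 3.491 / 1.598×10⁻⁵ = 218500 N = 218.5 kN, compressive.
σ_{steel} = P / A = 218500 / 2050 = 106.6 MPa.

σ ≈ 107 MPa (compressive)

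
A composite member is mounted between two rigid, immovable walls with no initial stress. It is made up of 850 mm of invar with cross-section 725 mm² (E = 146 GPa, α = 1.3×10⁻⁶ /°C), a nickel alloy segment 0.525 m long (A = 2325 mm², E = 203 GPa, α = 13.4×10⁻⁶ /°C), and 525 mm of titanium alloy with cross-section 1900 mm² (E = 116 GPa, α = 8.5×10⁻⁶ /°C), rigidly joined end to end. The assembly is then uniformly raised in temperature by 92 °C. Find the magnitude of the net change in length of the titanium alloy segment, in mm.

Free thermal expansion of the whole bar: Σ αᵢΔT Lᵢ = 1.3×10⁻⁶×92×850 + 13.4×10⁻⁶×92×525 + 8.5×10⁻⁶×92×525 = 1.159 mm.
The walls prevent any net length change, so an axial force P (same in every segment) develops. Compatibility: P · Σ Lᵢ/(AᵢEᵢ) = δ_free.
Σ Lᵢ/(AᵢEᵢ) = 850/(725×146×10³) + 525/(2325×203×10³) + 525/(1900×116×10³) = 1.152×10⁻⁵ mm/N.
Hence P = δ_free / Σ(L/AE) = 1.159/1.152×10⁻⁵ = 100.6 kN (compressive).
For the titanium alloy segment, free thermal change = 8.5×10⁻⁶×92×525 = 0.4106 mm and elastic change from P = 100600×525/(1900×116×10³) = 0.2396 mm; these oppose, so the net change is 0.171 mm (segment lengthens).

|ΔL| ≈ 0.171 mm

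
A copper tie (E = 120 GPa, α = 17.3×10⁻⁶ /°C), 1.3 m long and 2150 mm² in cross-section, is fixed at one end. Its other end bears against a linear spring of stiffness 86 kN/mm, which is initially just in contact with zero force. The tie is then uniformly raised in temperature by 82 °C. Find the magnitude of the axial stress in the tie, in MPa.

σ ≈ 51.5 MPa (compressive)

The unrestrained thermal change is αΔT L = 17.3×10⁻⁶ × 82 × 1300 = 1.844 mm.
With a force P in the spring, the elastic change of the tie is PL/(AE) and that of the spring is P/k; compatibility requires their sum to equal δ_free.
So P = δ_free / [L/(AE) + 1/k] = 1.844 / [ 1300/(2150×120×10³) + 1/(86×10³) ].
P = 1.844 / 1.667×10⁻⁵ = 110700 N.
σ = P/A = 110700/2150 = 51.47 MPa.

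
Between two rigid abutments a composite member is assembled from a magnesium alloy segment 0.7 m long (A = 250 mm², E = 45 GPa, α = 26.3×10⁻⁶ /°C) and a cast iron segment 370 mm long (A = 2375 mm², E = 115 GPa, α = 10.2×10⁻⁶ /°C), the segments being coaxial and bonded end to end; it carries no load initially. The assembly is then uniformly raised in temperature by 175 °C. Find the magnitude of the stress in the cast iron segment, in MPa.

σ ≈ 25.7 MPa (compressive)

With the walls removed the bar would change length by δ_free = Σ αᵢΔT Lᵢ = 26.3×10⁻⁶×175×700 + 10.2×10⁻⁶×175×370 = 3.882 mm.
The walls prevent any net length change, so an axial force P (same in every segment) develops. Compatibility: P · Σ Lᵢ/(AᵢEᵢ) = δ_free.
Σ Lᵢ/(AᵢEᵢ) = 700/(250×45×10³) + 370/(2375×115×10³) = 6.358×10⁻⁵ mm/N.
P = 3.882 / 6.358×10⁻⁵ = 61060 N = 61.06 kN, compressive.
σ_{cast iron} = P / A = 61060 / 2375 = 25.71 MPa.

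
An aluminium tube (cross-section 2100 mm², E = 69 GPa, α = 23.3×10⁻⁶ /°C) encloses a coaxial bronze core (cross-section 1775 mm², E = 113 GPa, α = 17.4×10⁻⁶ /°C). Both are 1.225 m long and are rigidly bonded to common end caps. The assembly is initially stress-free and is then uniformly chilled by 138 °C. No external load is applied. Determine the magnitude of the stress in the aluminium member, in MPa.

Equilibrium of a rigid end plate with no external load gives equal and opposite internal forces ±P in the two members. Since α_{aluminium} > α_{bronze}, cooling drives the aluminium into tension and the bronze into compression.
Setting the final lengths equal and cancelling L: (α₁ − α₂)ΔT = P/(A₁E₁) + P/(A₂E₂).
|α₁ − α₂|·ΔT = 5.9×10⁻⁶ × 138 = 0.0008142.
1/(A₁E₁) + 1/(A₂E₂) = 1/(2100×69×10³) + 1/(1775×113×10³) = 1.189×10⁻⁸ N⁻¹.
P = 0.0008142 / 1.189×10⁻⁸ = 68500 N = 68.5 kN.
σ_{aluminium} = P/A₁ = 68500/2100 = 32.62 MPa, tensile.

σ ≈ 32.6 MPa (tensile)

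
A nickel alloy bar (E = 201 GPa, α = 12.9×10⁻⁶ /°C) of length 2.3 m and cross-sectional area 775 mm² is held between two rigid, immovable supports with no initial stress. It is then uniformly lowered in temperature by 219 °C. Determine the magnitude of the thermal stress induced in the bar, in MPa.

Because both ends are immovable the net strain is zero, and the suppressed thermal strain is αΔT = 12.9×10⁻⁶ × 219 = 2825.1×10⁻⁶.
The stress required to suppress this strain is σ = Eε = 201×10³ × 2825.1×10⁻⁶ = 567.8 MPa, tensile since the bar is trying to contract.

σ ≈ 568 MPa (tensile)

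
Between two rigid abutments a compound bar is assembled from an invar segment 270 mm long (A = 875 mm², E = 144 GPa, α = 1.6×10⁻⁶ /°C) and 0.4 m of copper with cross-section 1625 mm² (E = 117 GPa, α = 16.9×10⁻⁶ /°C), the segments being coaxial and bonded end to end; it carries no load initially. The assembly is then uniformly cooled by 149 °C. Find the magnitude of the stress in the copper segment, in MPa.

σ ≈ 155 MPa (tensile)

With the walls removed the bar would change length by δ_free = Σ αᵢΔT Lᵢ = 1.6×10⁻⁶×149×270 + 16.9×10⁻⁶×149×400 = 1.072 mm.
The rigid supports impose zero overall length change; the single axial force P common to all segments must satisfy P Σ Lᵢ/(AᵢEᵢ) = δ_free.
The series flexibility is Σ Lᵢ/(AᵢEᵢ) = 270/(875×144×10³) + 400/(1625×117×10³) = 4.247×10⁻⁶ mm/N.
P = 1.072 / 4.247×10⁻⁶ = 252300 N = 252.3 kN, tensile.
σ_{copper} = P / A = 252300 / 1625 = 155.3 MPa.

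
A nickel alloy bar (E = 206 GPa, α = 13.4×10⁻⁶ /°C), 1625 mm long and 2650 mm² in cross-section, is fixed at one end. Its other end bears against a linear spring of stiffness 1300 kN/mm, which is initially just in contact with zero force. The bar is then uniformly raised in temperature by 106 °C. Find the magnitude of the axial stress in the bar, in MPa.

σ ≈ 233 MPa (compressive)

The unrestrained thermal change is αΔT L = 13.4×10⁻⁶ × 106 × 1625 = 2.308 mm.
Let P be the compressive force at the spring. The bar shortens elastically by PL/(AE) and the spring compresses by P/k; together these equal δ_free.
P [ L/(AE) + 1/k ] = δ_free → P [ 1625/(2650×206×10³) + 1/(1300×10³) ] = 2.308.
P = 2.308 / 3.746×10⁻⁶ = 616200 N.
σ = P/A = 616200/2650 = 232.5 MPa.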